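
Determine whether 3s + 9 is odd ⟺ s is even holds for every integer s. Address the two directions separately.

Equivalent; both directions hold.

(⟹) Suppose 3s + 9 is odd. Since 3 is odd, 3s and s have the same parity, so 3s + 9 ≡ s + 9 (mod 2). As 9 is odd, 3s + 9 is odd exactly when s is even. Thus s is even.

(⟸) Conversely, suppose s is even; write s = 2j. Then 3s + 9 = 3·(2j) + 9 = 2·3j + 9, which is odd.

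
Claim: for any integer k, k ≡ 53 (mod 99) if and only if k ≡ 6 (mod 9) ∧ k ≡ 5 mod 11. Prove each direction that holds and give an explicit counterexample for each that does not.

(→) This fails: k = 53 gives 53 ≡ 53 (mod 99) but 53 ≡ 8 (mod 9), so the conjunction on the right does not hold.

(←) This fails: k = 60 satisfies both congruences on the right (60 ≡ 6 mod 9 and 60 ≡ 5 mod 11) yet 60 ≡ 60 (mod 99), not 53.

Both directions fail.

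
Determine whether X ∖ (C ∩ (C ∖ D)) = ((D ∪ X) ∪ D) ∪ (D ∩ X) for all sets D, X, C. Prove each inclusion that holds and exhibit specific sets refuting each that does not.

(⊆) Let x ∈ X ∖ (C ∩ (C ∖ D)). Then either x ∈ X and x ∉ D, C; or x ∈ D ∩ X and x ∉ C; or x ∈ D ∩ X ∩ C. In each case x ∈ ((D ∪ X) ∪ D) ∪ (D ∩ X), so X ∖ (C ∩ (C ∖ D)) ⊆ ((D ∪ X) ∪ D) ∪ (D ∩ X).

(⊇) This inclusion fails. Take D = {1}, X = ∅, C = ∅; then 1 ∈ ((D ∪ X) ∪ D) ∪ (D ∩ X) but 1 ∉ X ∖ (C ∩ (C ∖ D)).

(⊆) holds; (⊇) fails.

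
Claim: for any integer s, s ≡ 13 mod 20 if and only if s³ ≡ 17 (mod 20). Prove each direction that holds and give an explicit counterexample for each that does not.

Converse. Suppose s³ ≡ 17 (mod 20). The only residue r in {0, …, 19} with r³ ≡ 17 (mod 20) is r = 13, so s ≡ 13 (mod 20).

Forward direction. Suppose s ≡ 13 mod 20. Write s = 20j + 13. Then (20j + 13)³ = 8000j³ + 15600j² + 10140j + 2197 = 20(400j³ + 780j² + 507j + 109) + 17, so s³ ≡ 17 (mod 20).

Both directions hold; the statement is true.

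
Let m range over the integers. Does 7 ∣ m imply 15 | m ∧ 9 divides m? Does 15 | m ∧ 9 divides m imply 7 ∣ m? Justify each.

Both directions fail.

(→) This fails: take m = 7. Certainly 7 ∣ 7, but 15 ∤ 7.

(←) This fails: take m = 45. Both 15 ∣ 45 and 9 ∣ 45, yet 45 is not a multiple of 7 (since 45 = 6·7 + 3), so 7 ∤ 45.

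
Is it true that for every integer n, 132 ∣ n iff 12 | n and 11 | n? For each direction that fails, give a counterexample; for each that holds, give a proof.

Equivalent; both directions hold.

[⇒] If 132 ∣ n, write n = 132q. Since 132 = 11·12, n = 12·(11q), so 12 ∣ n; and since 132 = 12·11, n = 11·(12q), so 11 ∣ n.

[⇐] Suppose 12 ∣ n and 11 ∣ n. Any common multiple of 12 and 11 is a multiple of their lcm; here gcd(12, 11) = 1, so lcm(12, 11) = 12·11 = 132, so 132 ∣ n.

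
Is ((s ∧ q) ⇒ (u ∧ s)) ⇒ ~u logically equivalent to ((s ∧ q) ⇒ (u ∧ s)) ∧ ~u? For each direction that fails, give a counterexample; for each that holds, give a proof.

The forward direction fails; the converse holds.

(⇒) This fails. Under u = F, s = T, q = T, the left side is true but the right side is false.

(⇐) Assume the antecedent. If u is true, the antecedent cannot hold. If u is false, ((s ∧ q) ⇒ (u ∧ s)) ⇒ ~u reduces to true regardless of the other variables. Either way ((s ∧ q) ⇒ (u ∧ s)) ⇒ ~u holds.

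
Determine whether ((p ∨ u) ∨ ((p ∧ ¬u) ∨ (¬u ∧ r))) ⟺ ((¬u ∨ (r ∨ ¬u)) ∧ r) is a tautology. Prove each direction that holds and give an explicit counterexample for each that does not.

(→) This fails. Under r = F, p = T, u = F, the left side is true but the right side is false.

(←) Assume the antecedent. If r is true, the consequent reduces to true regardless of the other variables. If r is false, the antecedent cannot hold. Either way the consequent holds.

Only the reverse direction holds.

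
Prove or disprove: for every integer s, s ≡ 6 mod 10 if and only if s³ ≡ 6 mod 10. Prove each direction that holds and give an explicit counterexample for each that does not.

Forward direction. Suppose s ≡ 6 mod 10. Write s = 10j + 6. Then (10j + 6)³ = 1000j³ + 1800j² + 1080j + 216 = 10(100j³ + 180j² + 108j + 21) + 6, so s³ ≡ 6 (mod 10).

Converse. For the converse, argue contrapositively. If s ≢ 6 (mod 10), then s is congruent to one of 0, 1, 2, 3, 4, 5, 7, 8, 9 modulo 10, and these give s³ ≡ 0, 1, 8, 7, 4, 5, 3, 2, 9 respectively — never 6.

Equivalent; both directions hold.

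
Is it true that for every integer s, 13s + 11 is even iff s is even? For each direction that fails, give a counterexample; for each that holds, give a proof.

(⇒) This fails: s = 1 gives 13s + 11 = 24, which is even, but 1 is odd, not even.

(⇐) This also fails: s = 0 is even, but 13s + 11 = 11 is odd, not even.

Neither direction holds.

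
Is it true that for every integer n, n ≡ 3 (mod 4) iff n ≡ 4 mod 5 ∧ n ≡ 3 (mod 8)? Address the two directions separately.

Forward direction. This fails: n = 3 gives 3 ≡ 3 (mod 4) but 3 ≡ 3 (mod 5), so the conjunction on the right does not hold.

Converse. If n ≡ 4 (mod 5) and n ≡ 3 (mod 8), then by the Chinese remainder theorem n ≡ 19 (mod 40). Since 19 ≡ 3 (mod 4) and 4 ∣ 40, we get n ≡ 3 (mod 4).

Not equivalent: only (⇐) holds.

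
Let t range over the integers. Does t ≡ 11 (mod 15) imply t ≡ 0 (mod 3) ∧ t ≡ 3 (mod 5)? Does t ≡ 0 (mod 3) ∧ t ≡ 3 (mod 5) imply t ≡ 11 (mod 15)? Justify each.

Neither implication holds.

(→) This fails: t = 11 gives 11 ≡ 11 (mod 15) but 11 ≡ 2 (mod 3), so the conjunction on the right does not hold.

(←) This fails: t = 3 satisfies both congruences on the right (3 ≡ 0 mod 3 and 3 ≡ 3 mod 5) yet 3 ≡ 3 (mod 15), not 11.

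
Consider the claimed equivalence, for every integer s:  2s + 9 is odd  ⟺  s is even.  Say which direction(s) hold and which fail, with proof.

[⇐] Suppose s is even. Since 2 is even, 2s is even for every s, so 2s + 9 has the same parity as 9, which is odd. Hence 2s + 9 is odd.

[⇒] This fails: take s = 7. Then 2s + 9 = 23, which is odd, yet s = 7 is odd, not even.

Not equivalent: only (⇐) holds.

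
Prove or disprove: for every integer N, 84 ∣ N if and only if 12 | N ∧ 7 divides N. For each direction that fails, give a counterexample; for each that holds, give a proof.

(⇒) If 84 ∣ N, write N = 84q. Since 84 = 7·12, N = 12·(7q), so 12 ∣ N; and since 84 = 12·7, N = 7·(12q), so 7 ∣ N.

(⇐) Suppose 12 ∣ N and 7 ∣ N. Any common multiple of 12 and 7 is a multiple of their lcm; here gcd(12, 7) = 1, so lcm(12, 7) = 12·7 = 84, so 84 ∣ N.

Both directions hold.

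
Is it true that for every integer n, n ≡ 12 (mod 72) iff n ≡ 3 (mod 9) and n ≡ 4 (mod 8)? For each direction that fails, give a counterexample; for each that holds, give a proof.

(⟹) Suppose n ≡ 12 (mod 72); write n = 72j + 12. Since 9 ∣ 72, reducing mod 9 gives n ≡ 12 ≡ 3 (mod 9); since 8 ∣ 72, reducing mod 8 gives n ≡ 12 ≡ 4 (mod 8).

(⟸) Conversely, if n ≡ 3 (mod 9) and n ≡ 4 (mod 8), then by the Chinese remainder theorem n ≡ 12 (mod 72). This is exactly n ≡ 12 (mod 72).

Equivalent; both directions hold.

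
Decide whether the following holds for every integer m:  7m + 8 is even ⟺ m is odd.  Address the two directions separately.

[⇒] This fails: m = 2 gives 7m + 8 = 22, which is even, but 2 is even, not odd.

[⇐] This also fails: m = 1 is odd, but 7m + 8 = 15 is odd, not even.

Both directions fail.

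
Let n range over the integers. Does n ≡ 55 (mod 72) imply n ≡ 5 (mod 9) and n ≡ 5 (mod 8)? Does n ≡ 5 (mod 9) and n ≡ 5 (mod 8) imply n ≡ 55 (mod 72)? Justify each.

Neither direction holds.

[⇒] This fails: n = 55 gives 55 ≡ 55 (mod 72) but 55 ≡ 1 (mod 9), so the conjunction on the right does not hold.

[⇐] This fails: n = 5 satisfies both congruences on the right (5 ≡ 5 mod 9 and 5 ≡ 5 mod 8) yet 5 ≡ 5 (mod 72), not 55.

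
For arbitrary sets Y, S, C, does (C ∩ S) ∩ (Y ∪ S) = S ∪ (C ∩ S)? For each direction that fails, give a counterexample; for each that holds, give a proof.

The sets are not equal: only the forward inclusion holds.

Forward inclusion. Let x ∈ (C ∩ S) ∩ (Y ∪ S). Then either x ∈ S ∩ C and x ∉ Y; or x ∈ Y ∩ S ∩ C. In each case x ∈ S ∪ (C ∩ S), so (C ∩ S) ∩ (Y ∪ S) ⊆ S ∪ (C ∩ S).

Reverse inclusion. This inclusion fails. Take Y = ∅, S = {1}, C = ∅; then 1 ∈ S ∪ (C ∩ S) but 1 ∉ (C ∩ S) ∩ (Y ∪ S).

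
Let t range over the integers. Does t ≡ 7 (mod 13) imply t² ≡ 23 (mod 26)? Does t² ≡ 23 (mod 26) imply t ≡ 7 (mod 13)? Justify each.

Neither direction holds.

[⇒] This fails: take t = 20. Then 20 ≡ 7 (mod 13), but 20² = 400 ≡ 10 (mod 26), not 23.

[⇐] This fails: take t = 19. Then 19² = 361 ≡ 23 (mod 26), yet 19 ≡ 6 (mod 13), not 7.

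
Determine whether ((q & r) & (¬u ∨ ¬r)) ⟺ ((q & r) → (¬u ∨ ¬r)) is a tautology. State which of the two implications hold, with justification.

(⟹) Assume the antecedent. If q is true, the antecedent forces (q = T, u = F, r = T), and (q & r) → (¬u ∨ ¬r) holds there. If q is false, the antecedent cannot hold. Either way (q & r) → (¬u ∨ ¬r) holds.

(⟸) This fails. Under q = F, u = F, r = F, the left side is false but the right side is true.

Only the forward implication holds.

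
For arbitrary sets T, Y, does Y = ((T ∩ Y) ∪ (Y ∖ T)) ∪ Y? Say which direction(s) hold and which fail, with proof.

(⟸) Let x ∈ ((T ∩ Y) ∪ (Y ∖ T)) ∪ Y. Then either x ∈ Y and x ∉ T; or x ∈ T ∩ Y. In each case x ∈ Y, so ((T ∩ Y) ∪ (Y ∖ T)) ∪ Y ⊆ Y.

(⟹) Let x ∈ Y. Then either x ∈ Y and x ∉ T; or x ∈ T ∩ Y. In each case x ∈ ((T ∩ Y) ∪ (Y ∖ T)) ∪ Y, so Y ⊆ ((T ∩ Y) ∪ (Y ∖ T)) ∪ Y.

The two sets are equal.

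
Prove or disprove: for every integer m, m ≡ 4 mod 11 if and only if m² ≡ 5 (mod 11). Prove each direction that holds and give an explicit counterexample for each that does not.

[⇒] Suppose m ≡ 4 mod 11. Write m = 11j + 4. Then (11j + 4)² = 121j² + 88j + 16 = 11(11j² + 8j + 1) + 5, so m² ≡ 5 (mod 11).

[⇐] This fails: take m = 7. Then 7² = 49 ≡ 5 (mod 11), yet 7 ≡ 7 (mod 11), not 4.

Only the forward implication holds.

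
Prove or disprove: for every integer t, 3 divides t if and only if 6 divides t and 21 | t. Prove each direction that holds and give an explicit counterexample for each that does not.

[⇐] Suppose 6 ∣ t and 21 ∣ t. Any common multiple of 6 and 21 is a multiple of their lcm; here lcm(6, 21) = 6·21/gcd(6, 21) = 126/3 = 42, so 42 ∣ t. Since 3 ∣ 42, it follows that 3 ∣ t.

[⇒] This fails: take t = 3. Certainly 3 ∣ 3, but 6 ∤ 3.

Not equivalent: only (⇐) holds.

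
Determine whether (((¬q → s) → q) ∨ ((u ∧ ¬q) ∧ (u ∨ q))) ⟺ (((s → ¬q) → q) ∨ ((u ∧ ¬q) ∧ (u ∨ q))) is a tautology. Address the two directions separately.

(⟹) This fails. Under s = F, u = F, q = F, the left side is true but the right side is false.

(⟸) Assume the antecedent. If u is true, the consequent reduces to true regardless of the other variables. If u is false, the antecedent forces (s = F, u = F, q = T) or (s = T, u = F, q = T), and the consequent holds there. Either way the consequent holds.

(⇒) fails; (⇐) holds.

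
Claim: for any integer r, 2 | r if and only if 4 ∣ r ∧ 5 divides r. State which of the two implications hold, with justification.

(⇒) fails; (⇐) holds.

(⟹) This fails: take r = 2. Certainly 2 ∣ 2, but 4 ∤ 2.

(⟸) Suppose 4 ∣ r and 5 ∣ r. Any common multiple of 4 and 5 is a multiple of their lcm; here gcd(4, 5) = 1, so lcm(4, 5) = 4·5 = 20, so 20 ∣ r. Since 2 ∣ 20, it follows that 2 ∣ r.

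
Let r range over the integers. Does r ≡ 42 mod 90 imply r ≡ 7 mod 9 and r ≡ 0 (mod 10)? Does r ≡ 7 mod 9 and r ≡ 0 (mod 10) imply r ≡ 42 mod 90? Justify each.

Forward direction. This fails: r = 42 gives 42 ≡ 42 (mod 90) but 42 ≡ 6 (mod 9), so the conjunction on the right does not hold.

Converse. This fails: r = 70 satisfies both congruences on the right (70 ≡ 7 mod 9 and 70 ≡ 0 mod 10) yet 70 ≡ 70 (mod 90), not 42.

Neither implication holds.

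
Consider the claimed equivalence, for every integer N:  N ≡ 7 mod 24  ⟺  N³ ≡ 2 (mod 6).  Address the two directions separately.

Neither direction holds.

(→) This fails: take N = 7. Then 7 ≡ 7 (mod 24), but 7³ = 343 ≡ 1 (mod 6), not 2.

(←) This fails: take N = 2. Then 2³ = 8 ≡ 2 (mod 6), yet 2 ≡ 2 (mod 24), not 7.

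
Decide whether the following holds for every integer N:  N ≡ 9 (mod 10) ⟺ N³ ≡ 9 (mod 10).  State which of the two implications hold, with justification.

Converse. For the converse, argue contrapositively. If N ≢ 9 (mod 10), then N is congruent to one of 0, 1, 2, 3, 4, 5, 6, 7, 8 modulo 10, and these give N³ ≡ 0, 1, 8, 7, 4, 5, 6, 3, 2 respectively — never 9.

Forward direction. Suppose N ≡ 9 (mod 10). Write N = 10j + 9. Then (10j + 9)³ = 1000j³ + 2700j² + 2430j + 729 = 10(100j³ + 270j² + 243j + 72) + 9, so N³ ≡ 9 (mod 10).

Both implications hold.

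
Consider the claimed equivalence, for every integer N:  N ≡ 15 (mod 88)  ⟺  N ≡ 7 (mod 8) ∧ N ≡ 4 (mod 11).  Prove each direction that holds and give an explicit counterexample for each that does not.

(⟹) Suppose N ≡ 15 (mod 88); write N = 88j + 15. Since 8 ∣ 88, reducing mod 8 gives N ≡ 15 ≡ 7 (mod 8); since 11 ∣ 88, reducing mod 11 gives N ≡ 15 ≡ 4 (mod 11).

(⟸) Conversely, if N ≡ 7 (mod 8) and N ≡ 4 (mod 11), then by the Chinese remainder theorem N ≡ 15 (mod 88). This is exactly N ≡ 15 (mod 88).

Both directions hold.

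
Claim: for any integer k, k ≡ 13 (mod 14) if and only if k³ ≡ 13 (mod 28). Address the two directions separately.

Both directions fail.

Forward direction. This fails: take k = 27. Then 27 ≡ 13 (mod 14), but 27³ = 19683 ≡ 27 (mod 28), not 13.

Converse. This fails: take k = 5. Then 5³ = 125 ≡ 13 (mod 28), yet 5 ≡ 5 (mod 14), not 13.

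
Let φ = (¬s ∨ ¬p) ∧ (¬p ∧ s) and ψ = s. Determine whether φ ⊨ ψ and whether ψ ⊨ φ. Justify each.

(→) Assume the antecedent. If s is true, s reduces to true regardless of the other variables. If s is false, the antecedent cannot hold. Either way s holds.

(←) This fails. Under s = T, p = T, the left side is false but the right side is true.

The forward direction holds; the converse fails.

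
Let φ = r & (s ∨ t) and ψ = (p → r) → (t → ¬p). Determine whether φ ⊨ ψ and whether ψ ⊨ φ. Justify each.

Neither direction holds.

(⟹) This fails. Under r = T, s = F, p = T, t = T, the left side is true but the right side is false.

(⟸) This fails. Under r = F, s = F, p = F, t = F, the left side is false but the right side is true.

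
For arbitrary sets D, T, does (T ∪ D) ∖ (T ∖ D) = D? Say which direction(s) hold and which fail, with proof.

(⟸) Let x ∈ D. Then either x ∈ D and x ∉ T; or x ∈ D ∩ T. In each case x ∈ (T ∪ D) ∖ (T ∖ D), so D ⊆ (T ∪ D) ∖ (T ∖ D).

(⟹) Let x ∈ (T ∪ D) ∖ (T ∖ D). Then either x ∈ D and x ∉ T; or x ∈ D ∩ T. In each case x ∈ D, so (T ∪ D) ∖ (T ∖ D) ⊆ D.

The two sets are equal.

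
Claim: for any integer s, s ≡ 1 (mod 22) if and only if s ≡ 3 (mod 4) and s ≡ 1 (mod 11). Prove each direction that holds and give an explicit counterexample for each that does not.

(⇒) This fails: s = 1 gives 1 ≡ 1 (mod 22) but 1 ≡ 1 (mod 4), so the conjunction on the right does not hold.

(⇐) Conversely, if s ≡ 3 (mod 4) and s ≡ 1 (mod 11), then by the Chinese remainder theorem s ≡ 23 (mod 44). Since 23 ≡ 1 (mod 22) and 22 ∣ 44, we get s ≡ 1 (mod 22).

Not equivalent: only (⇐) holds.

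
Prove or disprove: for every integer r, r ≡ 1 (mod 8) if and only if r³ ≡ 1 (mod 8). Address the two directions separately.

(⇒) Suppose r ≡ 1 (mod 8). Write r = 8j + 1. Then (8j + 1)³ = 512j³ + 192j² + 24j + 1 = 8(64j³ + 24j² + 3j) + 1, so r³ ≡ 1 (mod 8).

(⇐) For the converse, argue contrapositively. If r ≢ 1 (mod 8), then r is congruent to one of 0, 2, 3, 4, 5, 6, 7 modulo 8, and these give r³ ≡ 0, 0, 3, 0, 5, 0, 7 respectively — never 1.

Both implications hold.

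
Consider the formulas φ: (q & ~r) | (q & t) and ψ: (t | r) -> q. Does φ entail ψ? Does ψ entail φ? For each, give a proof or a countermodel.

(⇒) holds; (⇐) fails.

(⟹) Assume the antecedent. If t is true, the antecedent forces (t = T, q = T, r = F) or (t = T, q = T, r = T), and (t | r) -> q holds there. If t is false, the antecedent forces (t = F, q = T, r = F), and (t | r) -> q holds there. Either way (t | r) -> q holds.

(⟸) This fails. Under t = F, q = F, r = F, the left side is false but the right side is true.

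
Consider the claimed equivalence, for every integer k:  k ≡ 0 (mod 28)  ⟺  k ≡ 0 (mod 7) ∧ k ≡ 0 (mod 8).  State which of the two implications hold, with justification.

The forward direction fails; the converse holds.

(→) This fails: k = 28 gives 28 ≡ 0 (mod 28) but 28 ≡ 4 (mod 8), so the conjunction on the right does not hold.

(←) Conversely, if k ≡ 0 (mod 7) and k ≡ 0 (mod 8), then by the Chinese remainder theorem k ≡ 0 (mod 56). Since 0 ≡ 0 (mod 28) and 28 ∣ 56, we get k ≡ 0 (mod 28).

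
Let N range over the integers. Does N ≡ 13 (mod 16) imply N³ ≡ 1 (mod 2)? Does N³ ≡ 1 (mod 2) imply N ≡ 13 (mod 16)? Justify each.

(⟹) Suppose N ≡ 13 (mod 16). Then N³ ≡ 13³ = 2197 (mod 16), and since 2 ∣ 16, also N³ ≡ 1 (mod 2).

(⟸) This fails: take N = 1. Then 1³ = 1 ≡ 1 (mod 2), yet 1 ≡ 1 (mod 16), not 13.

Not equivalent: only (⇒) holds.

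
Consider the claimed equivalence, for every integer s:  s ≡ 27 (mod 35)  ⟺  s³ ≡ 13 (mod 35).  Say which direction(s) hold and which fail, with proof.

(⟸) This fails: take s = 12. Then 12³ = 1728 ≡ 13 (mod 35), yet 12 ≡ 12 (mod 35), not 27.

(⟹) Suppose s ≡ 27 (mod 35). Write s = 35j + 27. Then (35j + 27)³ = 42875j³ + 99225j² + 76545j + 19683 = 35(1225j³ + 2835j² + 2187j + 562) + 13, so s³ ≡ 13 (mod 35).

(⇒) holds; (⇐) fails.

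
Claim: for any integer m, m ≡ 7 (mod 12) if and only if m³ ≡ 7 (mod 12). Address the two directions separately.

Both implications hold.

Converse. Suppose m³ ≡ 7 (mod 12). The only residue r in {0, …, 11} with r³ ≡ 7 (mod 12) is r = 7, so m ≡ 7 (mod 12).

Forward direction. Suppose m ≡ 7 (mod 12). Write m = 12j + 7. Then (12j + 7)³ = 1728j³ + 3024j² + 1764j + 343 = 12(144j³ + 252j² + 147j + 28) + 7, so m³ ≡ 7 (mod 12).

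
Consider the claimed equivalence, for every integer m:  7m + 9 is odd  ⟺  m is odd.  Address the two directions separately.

[⇒] This fails: m = 6 gives 7m + 9 = 51, which is odd, but 6 is even, not odd.

[⇐] This also fails: m = 7 is odd, but 7m + 9 = 58 is even, not odd.

Neither direction holds.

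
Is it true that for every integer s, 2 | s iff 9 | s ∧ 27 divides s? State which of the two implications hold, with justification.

Neither direction holds.

(→) This fails: take s = 2. Certainly 2 ∣ 2, but 9 ∤ 2.

(←) This fails: take s = 27. Both 9 ∣ 27 and 27 ∣ 27, yet 27 is not a multiple of 2 (since 27 = 13·2 + 1), so 2 ∤ 27.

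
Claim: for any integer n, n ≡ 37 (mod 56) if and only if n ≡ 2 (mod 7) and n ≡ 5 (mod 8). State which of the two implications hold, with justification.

[⇐] If n ≡ 2 (mod 7) and n ≡ 5 (mod 8), then by the Chinese remainder theorem n ≡ 37 (mod 56). This is exactly n ≡ 37 (mod 56).

[⇒] Suppose n ≡ 37 (mod 56); write n = 56j + 37. Since 7 ∣ 56, reducing mod 7 gives n ≡ 37 ≡ 2 (mod 7); since 8 ∣ 56, reducing mod 8 gives n ≡ 37 ≡ 5 (mod 8).

Both directions hold.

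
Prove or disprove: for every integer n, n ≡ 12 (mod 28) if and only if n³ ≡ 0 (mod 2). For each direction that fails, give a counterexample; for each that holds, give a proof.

(⇒) holds; (⇐) fails.

Forward direction. Suppose n ≡ 12 (mod 28). Then n³ ≡ 12³ = 1728 (mod 28), and since 2 ∣ 28, also n³ ≡ 0 (mod 2).

Converse. This fails: take n = 0. Then 0³ = 0 ≡ 0 (mod 2), yet 0 ≡ 0 (mod 28), not 12.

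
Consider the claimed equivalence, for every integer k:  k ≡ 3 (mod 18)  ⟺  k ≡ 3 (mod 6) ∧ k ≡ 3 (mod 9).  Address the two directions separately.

(⟹) Suppose k ≡ 3 (mod 18); write k = 18j + 3. Since 6 ∣ 18, reducing mod 6 gives k ≡ 3 (mod 6); since 9 ∣ 18, reducing mod 9 gives k ≡ 3 (mod 9).

(⟸) Conversely, if k ≡ 3 (mod 6) and k ≡ 3 (mod 9), then by the Chinese remainder theorem k ≡ 3 (mod 18). This is exactly k ≡ 3 (mod 18).

Equivalent; both directions hold.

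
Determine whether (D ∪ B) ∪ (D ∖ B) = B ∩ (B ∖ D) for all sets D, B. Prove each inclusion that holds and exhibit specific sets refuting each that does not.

Only the reverse inclusion holds.

(⟸) Let x ∈ B ∩ (B ∖ D). Then x ∈ B and x ∉ D, from which x ∈ (D ∪ B) ∪ (D ∖ B).

(⟹) This inclusion fails. Take D = {1}, B = ∅; then 1 ∈ (D ∪ B) ∪ (D ∖ B) but 1 ∉ B ∩ (B ∖ D).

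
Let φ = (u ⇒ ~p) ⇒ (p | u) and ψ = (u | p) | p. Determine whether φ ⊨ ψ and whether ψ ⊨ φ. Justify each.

The biconditional holds.

Forward direction. Assume the antecedent. If p is true, (u | p) | p reduces to true regardless of the other variables. If p is false, the antecedent forces (p = F, u = T), and (u | p) | p holds there. Either way (u | p) | p holds.

Converse. Assume the antecedent. If p is true, (u ⇒ ~p) ⇒ (p | u) reduces to true regardless of the other variables. If p is false, the antecedent forces (p = F, u = T), and (u ⇒ ~p) ⇒ (p | u) holds there. Either way (u ⇒ ~p) ⇒ (p | u) holds.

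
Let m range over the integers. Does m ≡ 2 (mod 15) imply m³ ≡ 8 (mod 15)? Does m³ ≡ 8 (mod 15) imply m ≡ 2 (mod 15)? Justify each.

[⇒] Suppose m ≡ 2 (mod 15). Write m = 15j + 2. Then (15j + 2)³ = 3375j³ + 1350j² + 180j + 8 = 15(225j³ + 90j² + 12j) + 8, so m³ ≡ 8 (mod 15).

[⇐] Conversely, suppose m³ ≡ 8 (mod 15). The only residue r in {0, …, 14} with r³ ≡ 8 (mod 15) is r = 2, so m ≡ 2 (mod 15).

Both directions hold.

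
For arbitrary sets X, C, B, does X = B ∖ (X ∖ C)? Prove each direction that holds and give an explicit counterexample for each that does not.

(⟹) This inclusion fails. Take X = {1}, C = ∅, B = ∅; then 1 ∈ X but 1 ∉ B ∖ (X ∖ C).

(⟸) This inclusion fails. Take X = ∅, C = ∅, B = {1}; then 1 ∈ B ∖ (X ∖ C) but 1 ∉ X.

Both inclusions fail.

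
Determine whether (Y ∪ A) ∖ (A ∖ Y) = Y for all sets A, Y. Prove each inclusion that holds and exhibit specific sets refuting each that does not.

Both inclusions hold; the sets are equal.

Reverse inclusion. Let x ∈ Y. Then either x ∈ Y and x ∉ A; or x ∈ A ∩ Y. In each case x ∈ (Y ∪ A) ∖ (A ∖ Y), so Y ⊆ (Y ∪ A) ∖ (A ∖ Y).

Forward inclusion. Let x ∈ (Y ∪ A) ∖ (A ∖ Y). Then either x ∈ Y and x ∉ A; or x ∈ A ∩ Y. In each case x ∈ Y, so (Y ∪ A) ∖ (A ∖ Y) ⊆ Y.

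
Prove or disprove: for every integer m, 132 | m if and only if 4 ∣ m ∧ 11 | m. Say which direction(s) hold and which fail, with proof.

[⇒] If 132 ∣ m, write m = 132q. Since 132 = 33·4, m = 4·(33q), so 4 ∣ m; and since 132 = 12·11, m = 11·(12q), so 11 ∣ m.

[⇐] This fails: take m = 44. Both 4 ∣ 44 and 11 ∣ 44, yet 44 is not a multiple of 132 (since 44 = 0·132 + 44), so 132 ∤ 44.

The forward direction holds; the converse fails.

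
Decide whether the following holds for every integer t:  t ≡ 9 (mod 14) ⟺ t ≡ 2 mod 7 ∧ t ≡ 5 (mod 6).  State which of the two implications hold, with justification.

Forward direction. This fails: t = 9 gives 9 ≡ 9 (mod 14) but 9 ≡ 3 (mod 6), so the conjunction on the right does not hold.

Converse. If t ≡ 2 (mod 7) and t ≡ 5 (mod 6), then by the Chinese remainder theorem t ≡ 23 (mod 42). Since 23 ≡ 9 (mod 14) and 14 ∣ 42, we get t ≡ 9 (mod 14).

Only the converse holds.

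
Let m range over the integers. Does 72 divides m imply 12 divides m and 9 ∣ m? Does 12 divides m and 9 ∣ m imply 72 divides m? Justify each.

Forward direction. If 72 ∣ m, write m = 72q. Since 72 = 6·12, m = 12·(6q), so 12 ∣ m; and since 72 = 8·9, m = 9·(8q), so 9 ∣ m.

Converse. This fails: take m = 36. Both 12 ∣ 36 and 9 ∣ 36, yet 36 is not a multiple of 72 (since 36 = 0·72 + 36), so 72 ∤ 36.

Not equivalent: only (⇒) holds.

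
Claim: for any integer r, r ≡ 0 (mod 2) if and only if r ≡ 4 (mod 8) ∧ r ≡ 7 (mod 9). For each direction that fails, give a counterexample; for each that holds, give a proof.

The forward direction fails; the converse holds.

Forward direction. This fails: r = 0 gives 0 ≡ 0 (mod 2) but 0 ≡ 0 (mod 8), so the conjunction on the right does not hold.

Converse. If r ≡ 4 (mod 8) and r ≡ 7 (mod 9), then by the Chinese remainder theorem r ≡ 52 (mod 72). Since 52 ≡ 0 (mod 2) and 2 ∣ 72, we get r ≡ 0 (mod 2).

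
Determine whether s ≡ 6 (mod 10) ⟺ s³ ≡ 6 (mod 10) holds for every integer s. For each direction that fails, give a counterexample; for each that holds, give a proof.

Both directions hold; the statement is true.

[⇒] Suppose s ≡ 6 (mod 10). Write s = 10j + 6. Then (10j + 6)³ = 1000j³ + 1800j² + 1080j + 216 = 10(100j³ + 180j² + 108j + 21) + 6, so s³ ≡ 6 (mod 10).

[⇐] For the converse, argue contrapositively. If s ≢ 6 (mod 10), then s is congruent to one of 0, 1, 2, 3, 4, 5, 7, 8, 9 modulo 10, and these give s³ ≡ 0, 1, 8, 7, 4, 5, 3, 2, 9 respectively — never 6.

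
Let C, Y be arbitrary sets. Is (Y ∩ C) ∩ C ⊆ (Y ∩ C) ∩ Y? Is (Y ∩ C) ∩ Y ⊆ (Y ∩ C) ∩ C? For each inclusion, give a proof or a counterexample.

(⟹) Let x ∈ (Y ∩ C) ∩ C. Then x ∈ C ∩ Y, from which x ∈ (Y ∩ C) ∩ Y.

(⟸) Let x ∈ (Y ∩ C) ∩ Y. Then x ∈ C ∩ Y, from which x ∈ (Y ∩ C) ∩ C.

The two sets are equal.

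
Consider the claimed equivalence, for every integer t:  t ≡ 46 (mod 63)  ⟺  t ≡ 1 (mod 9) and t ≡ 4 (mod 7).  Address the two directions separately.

The biconditional holds.

(⟹) Suppose t ≡ 46 (mod 63); write t = 63j + 46. Since 9 ∣ 63, reducing mod 9 gives t ≡ 46 ≡ 1 (mod 9); since 7 ∣ 63, reducing mod 7 gives t ≡ 46 ≡ 4 (mod 7).

(⟸) Conversely, if t ≡ 1 (mod 9) and t ≡ 4 (mod 7), then by the Chinese remainder theorem t ≡ 46 (mod 63). This is exactly t ≡ 46 (mod 63).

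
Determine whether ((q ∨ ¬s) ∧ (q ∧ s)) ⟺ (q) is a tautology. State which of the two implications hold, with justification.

Converse. This fails. Under s = F, q = T, the left side is false but the right side is true.

Forward direction. Assume the antecedent. If s is true, the antecedent forces (s = T, q = T), and q holds there. If s is false, the antecedent cannot hold. Either way q holds.

Not equivalent: only (⇒) holds.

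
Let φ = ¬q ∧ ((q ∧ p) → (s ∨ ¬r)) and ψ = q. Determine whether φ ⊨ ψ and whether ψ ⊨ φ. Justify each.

Forward direction. This fails. Under p = F, s = F, q = F, r = F, the left side is true but the right side is false.

Converse. This fails. Under p = F, s = F, q = T, r = F, the left side is false but the right side is true.

Both directions fail.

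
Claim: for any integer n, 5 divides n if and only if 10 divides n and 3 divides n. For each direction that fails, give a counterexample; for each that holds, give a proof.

The forward direction fails; the converse holds.

(←) Suppose 10 ∣ n and 3 ∣ n. Any common multiple of 10 and 3 is a multiple of their lcm; here gcd(10, 3) = 1, so lcm(10, 3) = 10·3 = 30, so 30 ∣ n. Since 5 ∣ 30, it follows that 5 ∣ n.

(→) This fails: take n = 5. Certainly 5 ∣ 5, but 10 ∤ 5.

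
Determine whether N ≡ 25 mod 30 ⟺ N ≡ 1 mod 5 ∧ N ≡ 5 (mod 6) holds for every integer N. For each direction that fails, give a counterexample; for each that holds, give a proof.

(⟹) This fails: N = 25 gives 25 ≡ 25 (mod 30) but 25 ≡ 0 (mod 5), so the conjunction on the right does not hold.

(⟸) This fails: N = 11 satisfies both congruences on the right (11 ≡ 1 mod 5 and 11 ≡ 5 mod 6) yet 11 ≡ 11 (mod 30), not 25.

Both directions fail.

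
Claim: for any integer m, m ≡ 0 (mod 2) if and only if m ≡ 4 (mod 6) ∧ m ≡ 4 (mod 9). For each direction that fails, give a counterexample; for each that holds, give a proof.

(⟸) If m ≡ 4 (mod 6) and m ≡ 4 (mod 9), then by the Chinese remainder theorem m ≡ 4 (mod 18). Since 4 ≡ 0 (mod 2) and 2 ∣ 18, we get m ≡ 0 (mod 2).

(⟹) This fails: m = 0 gives 0 ≡ 0 (mod 2) but 0 ≡ 0 (mod 6), so the conjunction on the right does not hold.

Only the converse holds.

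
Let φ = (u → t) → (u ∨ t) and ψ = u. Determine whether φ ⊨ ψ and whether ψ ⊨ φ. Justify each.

(⇒) fails; (⇐) holds.

(→) This fails. Under u = F, t = T, the left side is true but the right side is false.

(←) Assume the antecedent. If u is true, (u → t) → (u ∨ t) reduces to true regardless of the other variables. If u is false, the antecedent cannot hold. Either way (u → t) → (u ∨ t) holds.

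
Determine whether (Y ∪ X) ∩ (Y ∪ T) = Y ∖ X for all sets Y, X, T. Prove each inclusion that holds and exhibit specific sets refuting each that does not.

Forward inclusion. This inclusion fails. Take Y = {1}, X = {1}, T = ∅; then 1 ∈ (Y ∪ X) ∩ (Y ∪ T) but 1 ∉ Y ∖ X.

Reverse inclusion. Let x ∈ Y ∖ X. Then either x ∈ Y and x ∉ X, T; or x ∈ Y ∩ T and x ∉ X. In each case x ∈ (Y ∪ X) ∩ (Y ∪ T), so Y ∖ X ⊆ (Y ∪ X) ∩ (Y ∪ T).

The sets are not equal: only the reverse inclusion holds.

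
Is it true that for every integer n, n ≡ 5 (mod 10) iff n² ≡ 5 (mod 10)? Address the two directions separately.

(→) Suppose n ≡ 5 (mod 10). Write n = 10j + 5. Then (10j + 5)² = 100j² + 100j + 25 = 10(10j² + 10j + 2) + 5, so n² ≡ 5 (mod 10).

(←) Conversely, suppose n² ≡ 5 (mod 10). The only residue r in {0, …, 9} with r² ≡ 5 (mod 10) is r = 5, so n ≡ 5 (mod 10).

The biconditional holds.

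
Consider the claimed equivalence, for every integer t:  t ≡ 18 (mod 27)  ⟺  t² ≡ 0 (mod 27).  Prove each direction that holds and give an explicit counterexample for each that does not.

(←) This fails: take t = 0. Then 0² = 0 ≡ 0 (mod 27), yet 0 ≡ 0 (mod 27), not 18.

(→) Suppose t ≡ 18 (mod 27). Write t = 27j + 18. Then (27j + 18)² = 729j² + 972j + 324 = 27(27j² + 36j + 12) + 0, so t² ≡ 0 (mod 27).

Only the forward direction holds.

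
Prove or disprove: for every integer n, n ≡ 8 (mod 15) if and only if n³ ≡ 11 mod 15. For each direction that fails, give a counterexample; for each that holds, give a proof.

[⇒] This fails: take n = 8. Then 8 ≡ 8 (mod 15), but 8³ = 512 ≡ 2 (mod 15), not 11.

[⇐] This fails: take n = 11. Then 11³ = 1331 ≡ 11 (mod 15), yet 11 ≡ 11 (mod 15), not 8.

Neither implication holds.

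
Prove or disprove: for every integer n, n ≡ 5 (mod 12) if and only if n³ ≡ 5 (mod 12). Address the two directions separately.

(←) For the converse, argue contrapositively. If n ≢ 5 (mod 12), then n is congruent to one of 0, 1, 2, 3, 4, 6, 7, 8, 9, 10, 11 modulo 12, and these give n³ ≡ 0, 1, 8, 3, 4, 0, 7, 8, 9, 4, 11 respectively — never 5.

(→) Suppose n ≡ 5 (mod 12). Write n = 12j + 5. Then (12j + 5)³ = 1728j³ + 2160j² + 900j + 125 = 12(144j³ + 180j² + 75j + 10) + 5, so n³ ≡ 5 (mod 12).

Both directions hold.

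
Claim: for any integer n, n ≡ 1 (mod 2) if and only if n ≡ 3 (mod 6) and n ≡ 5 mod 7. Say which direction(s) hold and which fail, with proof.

(⟹) This fails: n = 1 gives 1 ≡ 1 (mod 2) but 1 ≡ 1 (mod 6), so the conjunction on the right does not hold.

(⟸) Conversely, if n ≡ 3 (mod 6) and n ≡ 5 (mod 7), then by the Chinese remainder theorem n ≡ 33 (mod 42). Since 33 ≡ 1 (mod 2) and 2 ∣ 42, we get n ≡ 1 (mod 2).

(⇒) fails; (⇐) holds.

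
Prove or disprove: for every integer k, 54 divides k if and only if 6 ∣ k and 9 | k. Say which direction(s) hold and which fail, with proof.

[⇒] If 54 ∣ k, write k = 54q. Since 54 = 9·6, k = 6·(9q), so 6 ∣ k; and since 54 = 6·9, k = 9·(6q), so 9 ∣ k.

[⇐] This fails: take k = 18. Both 6 ∣ 18 and 9 ∣ 18, yet 18 is not a multiple of 54 (since 18 = 0·54 + 18), so 54 ∤ 18.

Only the forward implication holds.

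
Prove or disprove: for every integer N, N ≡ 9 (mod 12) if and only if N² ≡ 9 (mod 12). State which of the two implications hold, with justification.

(→) Suppose N ≡ 9 (mod 12). Write N = 12j + 9. Then (12j + 9)² = 144j² + 216j + 81 = 12(12j² + 18j + 6) + 9, so N² ≡ 9 (mod 12).

(←) This fails: take N = 3. Then 3² = 9 ≡ 9 (mod 12), yet 3 ≡ 3 (mod 12), not 9.

(⇒) holds; (⇐) fails.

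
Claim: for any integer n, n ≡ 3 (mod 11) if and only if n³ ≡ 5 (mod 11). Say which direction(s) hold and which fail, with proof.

Equivalent; both directions hold.

(⟹) Suppose n ≡ 3 (mod 11). Write n = 11j + 3. Then (11j + 3)³ = 1331j³ + 1089j² + 297j + 27 = 11(121j³ + 99j² + 27j + 2) + 5, so n³ ≡ 5 (mod 11).

(⟸) Conversely, suppose n³ ≡ 5 (mod 11). The only residue r in {0, …, 10} with r³ ≡ 5 (mod 11) is r = 3, so n ≡ 3 (mod 11).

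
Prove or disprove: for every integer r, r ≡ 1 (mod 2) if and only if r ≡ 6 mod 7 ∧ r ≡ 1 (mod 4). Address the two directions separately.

The forward direction fails; the converse holds.

(⇒) This fails: r = 1 gives 1 ≡ 1 (mod 2) but 1 ≡ 1 (mod 7), so the conjunction on the right does not hold.

(⇐) Conversely, if r ≡ 6 (mod 7) and r ≡ 1 (mod 4), then by the Chinese remainder theorem r ≡ 13 (mod 28). Since 13 ≡ 1 (mod 2) and 2 ∣ 28, we get r ≡ 1 (mod 2).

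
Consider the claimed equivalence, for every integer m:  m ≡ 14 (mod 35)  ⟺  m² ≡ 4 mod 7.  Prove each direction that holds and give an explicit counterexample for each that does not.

Both directions fail.

(⟹) This fails: take m = 14. Then 14 ≡ 14 (mod 35), but 14² = 196 ≡ 0 (mod 7), not 4.

(⟸) This fails: take m = 2. Then 2² = 4 ≡ 4 (mod 7), yet 2 ≡ 2 (mod 35), not 14.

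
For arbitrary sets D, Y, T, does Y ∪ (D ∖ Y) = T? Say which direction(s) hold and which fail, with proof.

Neither inclusion holds.

(⟹) This inclusion fails. Take D = {1}, Y = ∅, T = ∅; then 1 ∈ Y ∪ (D ∖ Y) but 1 ∉ T.

(⟸) This inclusion fails. Take D = ∅, Y = ∅, T = {1}; then 1 ∈ T but 1 ∉ Y ∪ (D ∖ Y).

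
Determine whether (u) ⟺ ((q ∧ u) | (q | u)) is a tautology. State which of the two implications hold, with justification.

(⟹) Assume the antecedent. If u is true, (q ∧ u) | (q | u) reduces to true regardless of the other variables. If u is false, the antecedent cannot hold. Either way (q ∧ u) | (q | u) holds.

(⟸) This fails. Under u = F, q = T, the left side is false but the right side is true.

The forward direction holds; the converse fails.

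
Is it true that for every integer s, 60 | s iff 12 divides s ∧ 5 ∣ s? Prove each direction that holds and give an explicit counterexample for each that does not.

Both directions hold; the statement is true.

(⟹) If 60 ∣ s, write s = 60q. Since 60 = 5·12, s = 12·(5q), so 12 ∣ s; and since 60 = 12·5, s = 5·(12q), so 5 ∣ s.

(⟸) Suppose 12 ∣ s and 5 ∣ s. Any common multiple of 12 and 5 is a multiple of their lcm; here gcd(12, 5) = 1, so lcm(12, 5) = 12·5 = 60, so 60 ∣ s.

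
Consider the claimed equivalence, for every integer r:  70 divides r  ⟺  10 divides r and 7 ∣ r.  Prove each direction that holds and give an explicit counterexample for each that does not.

(⇐) Suppose 10 ∣ r and 7 ∣ r. Any common multiple of 10 and 7 is a multiple of their lcm; here gcd(10, 7) = 1, so lcm(10, 7) = 10·7 = 70, so 70 ∣ r.

(⇒) If 70 ∣ r, write r = 70q. Since 70 = 7·10, r = 10·(7q), so 10 ∣ r; and since 70 = 10·7, r = 7·(10q), so 7 ∣ r.

Both implications hold.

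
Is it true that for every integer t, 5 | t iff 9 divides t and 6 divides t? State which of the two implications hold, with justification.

Forward direction. This fails: take t = 5. Certainly 5 ∣ 5, but 9 ∤ 5.

Converse. This fails: take t = 18. Both 9 ∣ 18 and 6 ∣ 18, yet 18 is not a multiple of 5 (since 18 = 3·5 + 3), so 5 ∤ 18.

Both directions fail.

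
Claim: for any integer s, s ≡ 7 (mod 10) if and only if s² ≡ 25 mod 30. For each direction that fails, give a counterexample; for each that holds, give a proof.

(⇒) This fails: take s = 7. Then 7 ≡ 7 (mod 10), but 7² = 49 ≡ 19 (mod 30), not 25.

(⇐) This fails: take s = 5. Then 5² = 25 ≡ 25 (mod 30), yet 5 ≡ 5 (mod 10), not 7.

Neither implication holds.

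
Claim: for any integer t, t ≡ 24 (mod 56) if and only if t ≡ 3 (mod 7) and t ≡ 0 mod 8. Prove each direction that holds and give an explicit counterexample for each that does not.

The biconditional holds.

(→) Suppose t ≡ 24 (mod 56); write t = 56j + 24. Since 7 ∣ 56, reducing mod 7 gives t ≡ 24 ≡ 3 (mod 7); since 8 ∣ 56, reducing mod 8 gives t ≡ 24 ≡ 0 (mod 8).

(←) Conversely, if t ≡ 3 (mod 7) and t ≡ 0 (mod 8), then by the Chinese remainder theorem t ≡ 24 (mod 56). This is exactly t ≡ 24 (mod 56).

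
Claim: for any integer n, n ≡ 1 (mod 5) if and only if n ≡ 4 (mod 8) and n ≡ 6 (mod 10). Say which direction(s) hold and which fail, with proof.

(←) If n ≡ 4 (mod 8) and n ≡ 6 (mod 10), then by the Chinese remainder theorem n ≡ 36 (mod 40). Since 36 ≡ 1 (mod 5) and 5 ∣ 40, we get n ≡ 1 (mod 5).

(→) This fails: n = 1 gives 1 ≡ 1 (mod 5) but 1 ≡ 1 (mod 8), so the conjunction on the right does not hold.

Not equivalent: only (⇐) holds.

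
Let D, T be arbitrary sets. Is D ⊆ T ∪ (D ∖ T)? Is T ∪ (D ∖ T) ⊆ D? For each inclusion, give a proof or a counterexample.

The sets are not equal: only the forward inclusion holds.

(⟹) Let x ∈ D. Then either x ∈ D and x ∉ T; or x ∈ D ∩ T. In each case x ∈ T ∪ (D ∖ T), so D ⊆ T ∪ (D ∖ T).

(⟸) This inclusion fails. Take D = ∅, T = {1}; then 1 ∈ T ∪ (D ∖ T) but 1 ∉ D.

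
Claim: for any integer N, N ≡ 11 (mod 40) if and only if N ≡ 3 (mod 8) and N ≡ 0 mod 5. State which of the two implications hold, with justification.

[⇒] This fails: N = 11 gives 11 ≡ 11 (mod 40) but 11 ≡ 1 (mod 5), so the conjunction on the right does not hold.

[⇐] This fails: N = 35 satisfies both congruences on the right (35 ≡ 3 mod 8 and 35 ≡ 0 mod 5) yet 35 ≡ 35 (mod 40), not 11.

Both directions fail.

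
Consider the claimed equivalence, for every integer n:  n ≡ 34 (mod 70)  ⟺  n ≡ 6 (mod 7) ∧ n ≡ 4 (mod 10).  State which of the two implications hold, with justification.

Both directions hold.

(→) Suppose n ≡ 34 (mod 70); write n = 70j + 34. Since 7 ∣ 70, reducing mod 7 gives n ≡ 34 ≡ 6 (mod 7); since 10 ∣ 70, reducing mod 10 gives n ≡ 34 ≡ 4 (mod 10).

(←) Conversely, if n ≡ 6 (mod 7) and n ≡ 4 (mod 10), then by the Chinese remainder theorem n ≡ 34 (mod 70). This is exactly n ≡ 34 (mod 70).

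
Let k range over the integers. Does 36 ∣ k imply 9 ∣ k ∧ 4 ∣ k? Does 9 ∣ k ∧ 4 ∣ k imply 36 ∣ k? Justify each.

Both directions hold; the statement is true.

Forward direction. If 36 ∣ k, write k = 36q. Since 36 = 4·9, k = 9·(4q), so 9 ∣ k; and since 36 = 9·4, k = 4·(9q), so 4 ∣ k.

Converse. Suppose 9 ∣ k and 4 ∣ k. Any common multiple of 9 and 4 is a multiple of their lcm; here gcd(9, 4) = 1, so lcm(9, 4) = 9·4 = 36, so 36 ∣ k.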